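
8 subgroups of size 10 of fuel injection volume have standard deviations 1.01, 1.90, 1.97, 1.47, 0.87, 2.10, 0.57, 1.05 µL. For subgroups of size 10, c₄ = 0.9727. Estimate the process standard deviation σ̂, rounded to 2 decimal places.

1.41

s̄ = (1.01 + 1.90 + 1.97 + 1.47 + 0.87 + 2.10 + 0.57 + 1.05) / 8 = 1.3675
σ̂ = s̄ / c₄ = 1.3675 / 0.9727 = 1.4059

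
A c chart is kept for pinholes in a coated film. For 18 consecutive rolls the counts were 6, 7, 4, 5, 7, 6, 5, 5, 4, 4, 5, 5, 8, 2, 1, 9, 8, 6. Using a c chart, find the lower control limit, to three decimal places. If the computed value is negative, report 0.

c̄ = (6 + 7 + 4 + 5 + 7 + 6 + 5 + 5 + 4 + 4 + 5 + 5 + 8 + 2 + 1 + 9 + 8 + 6) / 18 = 97 / 18 = 5.3889
LCL = c̄ − 3√c̄ = 5.3889 − 3 × 2.3214 = -1.5753 → 0 (cannot be negative)

0.000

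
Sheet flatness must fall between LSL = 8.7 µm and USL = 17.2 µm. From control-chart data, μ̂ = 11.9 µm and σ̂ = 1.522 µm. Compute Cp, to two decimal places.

0.93

Cp = (USL − LSL) / (6σ̂) = (17.2 − 8.7) / (6 × 1.522) = 8.5000 / 9.1320 = 0.9308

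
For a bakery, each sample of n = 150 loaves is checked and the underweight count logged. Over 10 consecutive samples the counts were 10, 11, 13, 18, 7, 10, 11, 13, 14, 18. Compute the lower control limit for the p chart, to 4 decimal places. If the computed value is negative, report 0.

0.0156

p̄ = Σdᵢ / (k·n) = 125 / (10 × 150) = 0.08333
LCL = p̄ − 3·√(p̄(1−p̄)/n) = 0.08333 − 3 × 0.02257 = 0.01563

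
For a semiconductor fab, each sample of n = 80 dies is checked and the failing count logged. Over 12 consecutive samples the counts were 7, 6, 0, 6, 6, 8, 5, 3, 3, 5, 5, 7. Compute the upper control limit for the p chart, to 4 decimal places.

0.1454

p̄ = Σdᵢ / (k·n) = 61 / (12 × 80) = 0.06354
UCL = p̄ + 3·√(p̄(1−p̄)/n) = 0.06354 + 3 × √(0.06354×0.93646/80) = 0.06354 + 3 × 0.02727 = 0.14536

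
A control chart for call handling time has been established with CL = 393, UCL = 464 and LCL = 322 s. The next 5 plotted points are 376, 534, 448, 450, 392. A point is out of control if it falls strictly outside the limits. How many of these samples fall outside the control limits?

Compare each point to [322, 464]: sample 2 = 534 > UCL.

1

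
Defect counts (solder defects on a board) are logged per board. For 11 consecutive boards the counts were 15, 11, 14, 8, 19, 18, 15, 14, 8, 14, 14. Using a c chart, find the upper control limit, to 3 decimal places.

24.715

c̄ = (15 + 11 + 14 + 8 + 19 + 18 + 15 + 14 + 8 + 14 + 14) / 11 = 150 / 11 = 13.6364
UCL = c̄ + 3√c̄ = 13.6364 + 3 × √13.6364 = 13.6364 + 3 × 3.6927 = 24.7146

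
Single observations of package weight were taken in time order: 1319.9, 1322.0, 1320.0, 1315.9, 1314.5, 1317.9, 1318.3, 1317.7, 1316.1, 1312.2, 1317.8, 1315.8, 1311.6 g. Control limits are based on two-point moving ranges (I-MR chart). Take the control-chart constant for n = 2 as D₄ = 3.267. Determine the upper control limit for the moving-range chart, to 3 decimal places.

8.521

Moving ranges: 2.1, 2.0, 4.1, 1.4, 3.4, 0.4, 0.6, 1.6, 3.9, 5.6, 2.0, 4.2; M̄R̄ = 31.3000 / 12 = 2.6083
UCL_MR = D₄·M̄R̄ = 3.267 × 2.6083 = 8.5214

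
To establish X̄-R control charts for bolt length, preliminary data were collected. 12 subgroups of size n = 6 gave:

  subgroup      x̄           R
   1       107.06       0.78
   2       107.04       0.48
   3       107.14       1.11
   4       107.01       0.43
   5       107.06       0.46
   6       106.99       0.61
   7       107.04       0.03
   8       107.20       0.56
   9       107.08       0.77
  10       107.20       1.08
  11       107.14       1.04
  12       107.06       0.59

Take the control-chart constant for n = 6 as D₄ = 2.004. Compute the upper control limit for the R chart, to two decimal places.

1.33

R̄ = (0.78 + 0.48 + 1.11 + 0.43 + 0.46 + 0.61 + 0.03 + 0.56 + 0.77 + 1.08 + 1.04 + 0.59) / 12 = 7.9400 / 12 = 0.6617
UCL_R = D₄·R̄ = 2.004 × 0.6617 = 1.3260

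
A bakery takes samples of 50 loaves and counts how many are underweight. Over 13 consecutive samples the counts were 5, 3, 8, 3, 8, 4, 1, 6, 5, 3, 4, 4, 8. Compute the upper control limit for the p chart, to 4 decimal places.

0.2200

p̄ = Σdᵢ / (k·n) = 62 / (13 × 50) = 0.09538
UCL = p̄ + 3·√(p̄(1−p̄)/n) = 0.09538 + 3 × √(0.09538×0.90462/50) = 0.09538 + 3 × 0.04154 = 0.22001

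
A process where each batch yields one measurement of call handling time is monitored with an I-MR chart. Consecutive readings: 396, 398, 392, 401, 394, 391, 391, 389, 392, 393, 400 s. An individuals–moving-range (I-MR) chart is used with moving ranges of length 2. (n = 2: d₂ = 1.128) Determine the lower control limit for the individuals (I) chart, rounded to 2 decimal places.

X̄ = (396 + 398 + 392 + 401 + 394 + 391 + 391 + 389 + 392 + 393 + 400) / 11 = 394.2727
Moving ranges: 2, 6, 9, 7, 3, 0, 2, 3, 1, 7; M̄R̄ = 40.0000 / 10 = 4.0000
LCL = X̄ − 3·M̄R̄/d₂ = 394.2727 − 3 × 4.0000 / 1.128 = 383.6344

383.63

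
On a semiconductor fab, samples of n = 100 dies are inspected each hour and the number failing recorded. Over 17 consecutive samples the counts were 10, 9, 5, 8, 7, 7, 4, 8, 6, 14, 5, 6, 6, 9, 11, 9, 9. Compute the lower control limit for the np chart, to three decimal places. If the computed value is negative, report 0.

p̄ = Σdᵢ / (k·n) = 133 / (17 × 100) = 0.07824
LCL = np̄ − 3·√(np̄(1−p̄)) = 7.8235 − 3 × 2.6854 = -0.2327 → 0 (negative, so LCL = 0)

0.000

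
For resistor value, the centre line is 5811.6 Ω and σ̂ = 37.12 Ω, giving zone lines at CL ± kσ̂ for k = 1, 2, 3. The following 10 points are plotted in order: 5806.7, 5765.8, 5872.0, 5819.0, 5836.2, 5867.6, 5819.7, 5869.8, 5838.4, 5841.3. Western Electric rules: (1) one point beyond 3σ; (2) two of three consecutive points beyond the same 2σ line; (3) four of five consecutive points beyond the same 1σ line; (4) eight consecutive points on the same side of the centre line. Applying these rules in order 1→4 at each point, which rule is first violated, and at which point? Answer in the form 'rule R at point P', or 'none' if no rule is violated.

rule 4 at point 10

Zone of each point (C = within 1σ̂, B = 1σ̂–2σ̂, A = 2σ̂–3σ̂, * = beyond 3σ̂; sign = side of CL): 1:-C, 2:-B, 3:+B, 4:+C, 5:+C, 6:+B, 7:+C, 8:+B, 9:+C, 10:+C
Rule 4 (eight consecutive points on the same side of the centre line) is satisfied at point 10.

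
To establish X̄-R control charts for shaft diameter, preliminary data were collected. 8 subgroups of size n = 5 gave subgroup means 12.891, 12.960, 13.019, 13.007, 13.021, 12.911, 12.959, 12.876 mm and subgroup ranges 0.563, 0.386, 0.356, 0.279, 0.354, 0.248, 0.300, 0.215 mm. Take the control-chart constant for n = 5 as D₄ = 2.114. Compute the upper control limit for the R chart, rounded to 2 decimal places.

R̄ = (0.563 + 0.386 + 0.356 + 0.279 + 0.354 + 0.248 + 0.300 + 0.215) / 8 = 2.7010 / 8 = 0.3376
UCL_R = D₄·R̄ = 2.114 × 0.3376 = 0.7137

0.71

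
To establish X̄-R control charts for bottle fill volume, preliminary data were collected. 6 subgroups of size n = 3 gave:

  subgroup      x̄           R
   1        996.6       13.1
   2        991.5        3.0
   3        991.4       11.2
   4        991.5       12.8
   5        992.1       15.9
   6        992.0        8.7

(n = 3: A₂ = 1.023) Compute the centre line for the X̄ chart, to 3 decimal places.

X̄̄ = (996.6 + 991.5 + 991.4 + 991.5 + 992.1 + 992.0) / 6 = 5955.1000 / 6 = 992.5167
CL = X̄̄ = 992.5167

992.517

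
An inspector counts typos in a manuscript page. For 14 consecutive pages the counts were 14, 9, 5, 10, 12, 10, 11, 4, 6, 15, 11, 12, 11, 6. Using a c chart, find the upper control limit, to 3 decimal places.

c̄ = (14 + 9 + 5 + 10 + 12 + 10 + 11 + 4 + 6 + 15 + 11 + 12 + 11 + 6) / 14 = 136 / 14 = 9.7143
UCL = c̄ + 3√c̄ = 9.7143 + 3 × √9.7143 = 9.7143 + 3 × 3.1168 = 19.0646

19.065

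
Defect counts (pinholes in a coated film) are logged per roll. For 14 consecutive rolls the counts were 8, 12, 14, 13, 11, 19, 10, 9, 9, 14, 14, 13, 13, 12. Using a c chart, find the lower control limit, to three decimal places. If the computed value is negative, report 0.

c̄ = (8 + 12 + 14 + 13 + 11 + 19 + 10 + 9 + 9 + 14 + 14 + 13 + 13 + 12) / 14 = 171 / 14 = 12.2143
LCL = c̄ − 3√c̄ = 12.2143 − 3 × 3.4949 = 1.7296

1.730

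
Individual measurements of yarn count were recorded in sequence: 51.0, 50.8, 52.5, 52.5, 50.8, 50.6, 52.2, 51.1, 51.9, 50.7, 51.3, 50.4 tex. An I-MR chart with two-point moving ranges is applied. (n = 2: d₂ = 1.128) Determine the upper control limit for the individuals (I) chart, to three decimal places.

53.734

X̄ = (51.0 + 50.8 + 52.5 + 52.5 + 50.8 + 50.6 + 52.2 + 51.1 + 51.9 + 50.7 + 51.3 + 50.4) / 12 = 51.3167
Moving ranges: 0.2, 1.7, 0.0, 1.7, 0.2, 1.6, 1.1, 0.8, 1.2, 0.6, 0.9; M̄R̄ = 10.0000 / 11 = 0.9091
UCL = X̄ + 3·M̄R̄/d₂ = 51.3167 + 3 × 0.9091 / 1.128 = 53.7345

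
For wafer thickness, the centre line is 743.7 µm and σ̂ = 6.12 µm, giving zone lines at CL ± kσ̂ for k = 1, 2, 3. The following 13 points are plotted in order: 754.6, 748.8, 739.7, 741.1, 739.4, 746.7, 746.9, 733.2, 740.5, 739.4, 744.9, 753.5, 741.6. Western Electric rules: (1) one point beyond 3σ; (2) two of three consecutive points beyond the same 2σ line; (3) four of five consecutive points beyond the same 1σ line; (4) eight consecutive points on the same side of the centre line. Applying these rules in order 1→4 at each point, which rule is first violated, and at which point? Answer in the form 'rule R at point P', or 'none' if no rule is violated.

none

Zone of each point (C = within 1σ̂, B = 1σ̂–2σ̂, A = 2σ̂–3σ̂, * = beyond 3σ̂; sign = side of CL): 1:+B, 2:+C, 3:-C, 4:-C, 5:-C, 6:+C, 7:+C, 8:-B, 9:-C, 10:-C, 11:+C, 12:+B, 13:-C
No rule fires across all 13 points.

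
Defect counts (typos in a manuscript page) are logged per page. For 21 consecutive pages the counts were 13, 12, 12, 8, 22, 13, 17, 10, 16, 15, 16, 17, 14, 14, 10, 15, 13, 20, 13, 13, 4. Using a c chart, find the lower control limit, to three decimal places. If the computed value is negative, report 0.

c̄ = (13 + 12 + 12 + 8 + 22 + 13 + 17 + 10 + 16 + 15 + 16 + 17 + 14 + 14 + 10 + 15 + 13 + 20 + 13 + 13 + 4) / 21 = 287 / 21 = 13.6667
LCL = c̄ − 3√c̄ = 13.6667 − 3 × 3.6968 = 2.5761

2.576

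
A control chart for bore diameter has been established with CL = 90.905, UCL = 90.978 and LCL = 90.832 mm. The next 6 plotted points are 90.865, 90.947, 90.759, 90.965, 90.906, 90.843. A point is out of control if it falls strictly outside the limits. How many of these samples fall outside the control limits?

1

Compare each point to [90.832, 90.978]: sample 3 = 90.759 < LCL.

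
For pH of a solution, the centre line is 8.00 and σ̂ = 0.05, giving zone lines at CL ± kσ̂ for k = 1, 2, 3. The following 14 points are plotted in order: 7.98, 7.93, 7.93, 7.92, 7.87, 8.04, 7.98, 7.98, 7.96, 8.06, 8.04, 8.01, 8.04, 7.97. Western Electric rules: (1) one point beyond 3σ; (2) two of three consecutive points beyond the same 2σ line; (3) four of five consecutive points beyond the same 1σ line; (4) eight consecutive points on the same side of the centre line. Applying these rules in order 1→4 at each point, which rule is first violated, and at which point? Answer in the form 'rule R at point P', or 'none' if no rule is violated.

rule 3 at point 5

Zone of each point (C = within 1σ̂, B = 1σ̂–2σ̂, A = 2σ̂–3σ̂, * = beyond 3σ̂; sign = side of CL): 1:-C, 2:-B, 3:-B, 4:-B, 5:-A, 6:+C, 7:-C, 8:-C, 9:-C, 10:+B, 11:+C, 12:+C, 13:+C, 14:-C
Rule 3 (four of five consecutive points beyond the same 1σ limit) is satisfied at point 5.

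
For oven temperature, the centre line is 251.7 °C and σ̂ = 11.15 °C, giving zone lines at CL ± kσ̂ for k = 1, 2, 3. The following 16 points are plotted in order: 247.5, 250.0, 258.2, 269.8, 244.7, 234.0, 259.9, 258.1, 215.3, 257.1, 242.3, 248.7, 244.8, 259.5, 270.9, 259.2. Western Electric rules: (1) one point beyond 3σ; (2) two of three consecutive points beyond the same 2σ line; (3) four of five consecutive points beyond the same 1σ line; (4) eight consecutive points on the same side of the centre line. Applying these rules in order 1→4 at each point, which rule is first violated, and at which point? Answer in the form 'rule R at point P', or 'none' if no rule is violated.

Zone of each point (C = within 1σ̂, B = 1σ̂–2σ̂, A = 2σ̂–3σ̂, * = beyond 3σ̂; sign = side of CL): 1:-C, 2:-C, 3:+C, 4:+B, 5:-C, 6:-B, 7:+C, 8:+C, 9:-*, 10:+C, 11:-C, 12:-C, 13:-C, 14:+C, 15:+B, 16:+C
Rule 1 (one point beyond the 3σ limits) is satisfied at point 9.

rule 1 at point 9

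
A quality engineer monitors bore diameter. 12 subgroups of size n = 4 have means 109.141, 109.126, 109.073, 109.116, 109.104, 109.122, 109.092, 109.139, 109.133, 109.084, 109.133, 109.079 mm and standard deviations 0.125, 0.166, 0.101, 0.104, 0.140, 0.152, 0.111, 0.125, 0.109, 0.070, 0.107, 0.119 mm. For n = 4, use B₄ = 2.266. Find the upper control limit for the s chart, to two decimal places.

0.27

s̄ = (0.125 + 0.166 + 0.101 + 0.104 + 0.140 + 0.152 + 0.111 + 0.125 + 0.109 + 0.070 + 0.107 + 0.119) / 12 = 0.1191
UCL_s = B₄·s̄ = 2.266 × 0.1191 = 0.2698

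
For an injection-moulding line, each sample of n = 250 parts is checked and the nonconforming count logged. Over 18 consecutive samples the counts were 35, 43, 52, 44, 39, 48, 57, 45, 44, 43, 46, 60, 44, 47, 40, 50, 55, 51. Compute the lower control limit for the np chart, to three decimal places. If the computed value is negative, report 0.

28.326

p̄ = Σdᵢ / (k·n) = 843 / (18 × 250) = 0.18733
LCL = np̄ − 3·√(np̄(1−p̄)) = 46.8333 − 3 × 6.1693 = 28.3255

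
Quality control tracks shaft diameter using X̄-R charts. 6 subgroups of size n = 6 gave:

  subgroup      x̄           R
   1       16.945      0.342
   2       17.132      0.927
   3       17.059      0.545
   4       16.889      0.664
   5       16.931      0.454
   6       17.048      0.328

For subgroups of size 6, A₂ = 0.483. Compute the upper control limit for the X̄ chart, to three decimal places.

17.263

X̄̄ = (16.945 + 17.132 + 17.059 + 16.889 + 16.931 + 17.048) / 6 = 102.0040 / 6 = 17.0007
R̄ = (0.342 + 0.927 + 0.545 + 0.664 + 0.454 + 0.328) / 6 = 3.2600 / 6 = 0.5433
UCL = X̄̄ + A₂·R̄ = 17.0007 + 0.483 × 0.5433 = 17.2631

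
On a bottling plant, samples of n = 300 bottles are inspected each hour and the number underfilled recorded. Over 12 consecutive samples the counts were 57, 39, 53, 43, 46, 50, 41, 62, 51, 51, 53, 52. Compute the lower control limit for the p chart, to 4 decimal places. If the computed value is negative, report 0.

p̄ = Σdᵢ / (k·n) = 598 / (12 × 300) = 0.16611
LCL = p̄ − 3·√(p̄(1−p̄)/n) = 0.16611 − 3 × 0.02149 = 0.10165

0.1016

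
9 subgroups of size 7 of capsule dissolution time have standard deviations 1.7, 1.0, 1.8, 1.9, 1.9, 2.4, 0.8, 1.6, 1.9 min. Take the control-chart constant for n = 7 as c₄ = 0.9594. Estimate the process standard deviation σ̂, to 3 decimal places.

s̄ = (1.7 + 1.0 + 1.8 + 1.9 + 1.9 + 2.4 + 0.8 + 1.6 + 1.9) / 9 = 1.6667
σ̂ = s̄ / c₄ = 1.6667 / 0.9594 = 1.7372

1.737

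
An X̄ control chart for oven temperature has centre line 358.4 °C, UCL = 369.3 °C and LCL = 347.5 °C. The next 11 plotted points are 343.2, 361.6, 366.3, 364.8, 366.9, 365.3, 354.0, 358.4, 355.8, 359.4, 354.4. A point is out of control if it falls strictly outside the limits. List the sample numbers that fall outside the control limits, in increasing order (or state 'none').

Compare each point to [347.5, 369.3]: sample 1 = 343.2 < LCL.

1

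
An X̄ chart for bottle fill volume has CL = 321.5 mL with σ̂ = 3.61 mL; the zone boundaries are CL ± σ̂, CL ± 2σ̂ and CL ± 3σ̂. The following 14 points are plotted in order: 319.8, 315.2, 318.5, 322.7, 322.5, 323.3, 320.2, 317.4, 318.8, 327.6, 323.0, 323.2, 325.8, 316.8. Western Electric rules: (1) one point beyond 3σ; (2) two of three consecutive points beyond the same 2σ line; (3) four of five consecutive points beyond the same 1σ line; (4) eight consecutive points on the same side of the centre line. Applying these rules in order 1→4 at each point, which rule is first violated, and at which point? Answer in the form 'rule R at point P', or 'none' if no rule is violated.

Zone of each point (C = within 1σ̂, B = 1σ̂–2σ̂, A = 2σ̂–3σ̂, * = beyond 3σ̂; sign = side of CL): 1:-C, 2:-B, 3:-C, 4:+C, 5:+C, 6:+C, 7:-C, 8:-B, 9:-C, 10:+B, 11:+C, 12:+C, 13:+B, 14:-B
No rule fires across all 14 points.

none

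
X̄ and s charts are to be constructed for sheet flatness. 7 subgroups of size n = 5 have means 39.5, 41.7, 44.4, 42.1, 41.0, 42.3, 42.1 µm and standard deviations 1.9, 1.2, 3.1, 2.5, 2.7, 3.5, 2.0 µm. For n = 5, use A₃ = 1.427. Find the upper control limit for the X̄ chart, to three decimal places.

45.317

X̄̄ = (39.5 + 41.7 + 44.4 + 42.1 + 41.0 + 42.3 + 42.1) / 7 = 41.8714
s̄ = (1.9 + 1.2 + 3.1 + 2.5 + 2.7 + 3.5 + 2.0) / 7 = 2.4143
UCL = X̄̄ + A₃·s̄ = 41.8714 + 1.427 × 2.4143 = 45.3166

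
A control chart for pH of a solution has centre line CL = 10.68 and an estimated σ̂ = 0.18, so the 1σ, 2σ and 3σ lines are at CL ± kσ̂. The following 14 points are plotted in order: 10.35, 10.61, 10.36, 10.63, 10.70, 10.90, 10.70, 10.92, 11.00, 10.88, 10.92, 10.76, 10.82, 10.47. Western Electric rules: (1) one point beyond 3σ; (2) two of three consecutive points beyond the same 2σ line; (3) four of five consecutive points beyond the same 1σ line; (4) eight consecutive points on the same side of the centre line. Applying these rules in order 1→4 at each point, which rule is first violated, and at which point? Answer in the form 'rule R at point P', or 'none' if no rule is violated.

rule 3 at point 10

Zone of each point (C = within 1σ̂, B = 1σ̂–2σ̂, A = 2σ̂–3σ̂, * = beyond 3σ̂; sign = side of CL): 1:-B, 2:-C, 3:-B, 4:-C, 5:+C, 6:+B, 7:+C, 8:+B, 9:+B, 10:+B, 11:+B, 12:+C, 13:+C, 14:-B
Rule 3 (four of five consecutive points beyond the same 1σ limit) is satisfied at point 10.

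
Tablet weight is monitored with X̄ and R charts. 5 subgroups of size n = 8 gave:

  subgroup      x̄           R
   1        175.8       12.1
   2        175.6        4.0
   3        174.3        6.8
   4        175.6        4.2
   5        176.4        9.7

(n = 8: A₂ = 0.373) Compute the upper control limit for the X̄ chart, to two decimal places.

X̄̄ = (175.8 + 175.6 + 174.3 + 175.6 + 176.4) / 5 = 877.7000 / 5 = 175.5400
R̄ = (12.1 + 4.0 + 6.8 + 4.2 + 9.7) / 5 = 36.8000 / 5 = 7.3600
UCL = X̄̄ + A₂·R̄ = 175.5400 + 0.373 × 7.3600 = 178.2853

178.29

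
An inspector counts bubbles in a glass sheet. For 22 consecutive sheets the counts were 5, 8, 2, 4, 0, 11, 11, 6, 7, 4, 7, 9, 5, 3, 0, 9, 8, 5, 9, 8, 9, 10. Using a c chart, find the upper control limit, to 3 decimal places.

c̄ = (5 + 8 + 2 + 4 + 0 + 11 + 11 + 6 + 7 + 4 + 7 + 9 + 5 + 3 + 0 + 9 + 8 + 5 + 9 + 8 + 9 + 10) / 22 = 140 / 22 = 6.3636
UCL = c̄ + 3√c̄ = 6.3636 + 3 × √6.3636 = 6.3636 + 3 × 2.5226 = 13.9315

13.932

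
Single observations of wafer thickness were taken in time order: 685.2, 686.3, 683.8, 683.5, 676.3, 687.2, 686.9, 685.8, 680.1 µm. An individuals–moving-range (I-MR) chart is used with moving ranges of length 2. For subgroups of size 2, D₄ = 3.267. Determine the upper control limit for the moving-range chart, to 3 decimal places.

Moving ranges: 1.1, 2.5, 0.3, 7.2, 10.9, 0.3, 1.1, 5.7; M̄R̄ = 29.1000 / 8 = 3.6375
UCL_MR = D₄·M̄R̄ = 3.267 × 3.6375 = 11.8837

11.884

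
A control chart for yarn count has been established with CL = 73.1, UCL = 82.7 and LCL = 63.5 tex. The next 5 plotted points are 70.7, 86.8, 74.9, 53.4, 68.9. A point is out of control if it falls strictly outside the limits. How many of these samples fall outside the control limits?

Compare each point to [63.5, 82.7]: sample 2 = 86.8 > UCL; sample 4 = 53.4 < LCL.

2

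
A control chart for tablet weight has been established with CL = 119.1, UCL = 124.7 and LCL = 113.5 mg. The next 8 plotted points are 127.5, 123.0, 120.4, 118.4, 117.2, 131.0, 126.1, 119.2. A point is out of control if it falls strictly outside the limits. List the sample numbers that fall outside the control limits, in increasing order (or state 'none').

Compare each point to [113.5, 124.7]: sample 1 = 127.5 > UCL; sample 6 = 131.0 > UCL; sample 7 = 126.1 > UCL.

1, 6, 7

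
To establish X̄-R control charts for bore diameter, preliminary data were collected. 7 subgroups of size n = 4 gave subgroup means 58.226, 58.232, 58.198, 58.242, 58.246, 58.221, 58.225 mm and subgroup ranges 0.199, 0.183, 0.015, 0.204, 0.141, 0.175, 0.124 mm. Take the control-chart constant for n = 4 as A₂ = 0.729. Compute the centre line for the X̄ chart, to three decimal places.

58.227

X̄̄ = (58.226 + 58.232 + 58.198 + 58.242 + 58.246 + 58.221 + 58.225) / 7 = 407.5900 / 7 = 58.2271
CL = X̄̄ = 58.2271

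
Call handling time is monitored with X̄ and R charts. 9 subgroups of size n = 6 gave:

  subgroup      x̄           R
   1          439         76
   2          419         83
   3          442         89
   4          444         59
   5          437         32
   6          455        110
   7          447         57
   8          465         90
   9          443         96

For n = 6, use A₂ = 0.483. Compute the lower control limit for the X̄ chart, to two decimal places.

X̄̄ = (439 + 419 + 442 + 444 + 437 + 455 + 447 + 465 + 443) / 9 = 3991.0000 / 9 = 443.4444
R̄ = (76 + 83 + 89 + 59 + 32 + 110 + 57 + 90 + 96) / 9 = 692.0000 / 9 = 76.8889
LCL = X̄̄ − A₂·R̄ = 443.4444 − 0.483 × 76.8889 = 406.3071

406.31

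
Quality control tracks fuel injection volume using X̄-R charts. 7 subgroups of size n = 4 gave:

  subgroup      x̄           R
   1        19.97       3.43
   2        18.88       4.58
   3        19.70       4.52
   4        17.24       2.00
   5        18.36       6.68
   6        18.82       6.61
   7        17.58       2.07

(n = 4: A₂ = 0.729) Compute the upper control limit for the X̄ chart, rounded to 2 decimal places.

X̄̄ = (19.97 + 18.88 + 19.70 + 17.24 + 18.36 + 18.82 + 17.58) / 7 = 130.5500 / 7 = 18.6500
R̄ = (3.43 + 4.58 + 4.52 + 2.00 + 6.68 + 6.61 + 2.07) / 7 = 29.8900 / 7 = 4.2700
UCL = X̄̄ + A₂·R̄ = 18.6500 + 0.729 × 4.2700 = 21.7628

21.76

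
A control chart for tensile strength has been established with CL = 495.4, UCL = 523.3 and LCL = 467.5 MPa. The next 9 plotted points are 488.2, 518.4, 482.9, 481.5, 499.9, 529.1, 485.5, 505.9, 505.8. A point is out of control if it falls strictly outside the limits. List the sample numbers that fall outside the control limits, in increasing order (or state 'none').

Compare each point to [467.5, 523.3]: sample 6 = 529.1 > UCL.

6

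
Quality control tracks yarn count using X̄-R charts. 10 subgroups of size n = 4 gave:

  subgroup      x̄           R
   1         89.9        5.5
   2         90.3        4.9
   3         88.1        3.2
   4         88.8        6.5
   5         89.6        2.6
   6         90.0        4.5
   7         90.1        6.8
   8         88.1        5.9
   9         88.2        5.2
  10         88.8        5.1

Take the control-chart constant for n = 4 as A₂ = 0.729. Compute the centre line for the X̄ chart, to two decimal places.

89.19

X̄̄ = (89.9 + 90.3 + 88.1 + 88.8 + 89.6 + 90.0 + 90.1 + 88.1 + 88.2 + 88.8) / 10 = 891.9000 / 10 = 89.1900
CL = X̄̄ = 89.1900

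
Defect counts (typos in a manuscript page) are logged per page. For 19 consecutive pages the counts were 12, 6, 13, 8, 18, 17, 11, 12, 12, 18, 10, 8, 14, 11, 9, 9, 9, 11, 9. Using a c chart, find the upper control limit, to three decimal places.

21.560

c̄ = (12 + 6 + 13 + 8 + 18 + 17 + 11 + 12 + 12 + 18 + 10 + 8 + 14 + 11 + 9 + 9 + 9 + 11 + 9) / 19 = 217 / 19 = 11.4211
UCL = c̄ + 3√c̄ = 11.4211 + 3 × √11.4211 = 11.4211 + 3 × 3.3795 = 21.5596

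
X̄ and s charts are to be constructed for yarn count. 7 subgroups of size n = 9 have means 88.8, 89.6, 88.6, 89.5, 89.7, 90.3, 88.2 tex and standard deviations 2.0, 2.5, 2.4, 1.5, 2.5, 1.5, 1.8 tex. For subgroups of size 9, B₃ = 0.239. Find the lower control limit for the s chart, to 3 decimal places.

s̄ = (2.0 + 2.5 + 2.4 + 1.5 + 2.5 + 1.5 + 1.8) / 7 = 2.0286
LCL_s = B₃·s̄ = 0.239 × 2.0286 = 0.4848

0.485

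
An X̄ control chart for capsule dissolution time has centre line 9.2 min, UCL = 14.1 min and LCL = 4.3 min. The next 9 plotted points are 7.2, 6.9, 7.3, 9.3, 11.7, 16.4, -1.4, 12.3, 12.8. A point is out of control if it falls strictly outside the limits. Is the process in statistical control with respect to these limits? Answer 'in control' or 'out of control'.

Compare each point to [4.3, 14.1]: sample 6 = 16.4 > UCL; sample 7 = -1.4 < LCL.

out of control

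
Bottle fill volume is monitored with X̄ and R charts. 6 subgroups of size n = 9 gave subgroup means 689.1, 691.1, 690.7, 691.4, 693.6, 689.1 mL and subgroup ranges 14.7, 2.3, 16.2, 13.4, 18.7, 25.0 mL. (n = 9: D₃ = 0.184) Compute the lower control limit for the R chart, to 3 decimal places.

2.769

R̄ = (14.7 + 2.3 + 16.2 + 13.4 + 18.7 + 25.0) / 6 = 90.3000 / 6 = 15.0500
LCL_R = D₃·R̄ = 0.184 × 15.0500 = 2.7692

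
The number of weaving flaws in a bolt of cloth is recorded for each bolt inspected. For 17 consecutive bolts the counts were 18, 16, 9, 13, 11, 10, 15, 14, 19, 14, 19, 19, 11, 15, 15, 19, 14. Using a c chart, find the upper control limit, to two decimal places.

c̄ = (18 + 16 + 9 + 13 + 11 + 10 + 15 + 14 + 19 + 14 + 19 + 19 + 11 + 15 + 15 + 19 + 14) / 17 = 251 / 17 = 14.7647
UCL = c̄ + 3√c̄ = 14.7647 + 3 × √14.7647 = 14.7647 + 3 × 3.8425 = 26.2922

26.29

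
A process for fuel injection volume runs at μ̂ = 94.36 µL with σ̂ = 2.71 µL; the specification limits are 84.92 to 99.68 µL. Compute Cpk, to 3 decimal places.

Cpu = (USL − μ̂) / (3σ̂) = (99.68 − 94.36) / (3 × 2.71) = 0.6544; Cpl = (μ̂ − LSL) / (3σ̂) = (94.36 − 84.92) / (3 × 2.71) = 1.1611; Cpk = min(Cpu, Cpl) = 0.6544

0.654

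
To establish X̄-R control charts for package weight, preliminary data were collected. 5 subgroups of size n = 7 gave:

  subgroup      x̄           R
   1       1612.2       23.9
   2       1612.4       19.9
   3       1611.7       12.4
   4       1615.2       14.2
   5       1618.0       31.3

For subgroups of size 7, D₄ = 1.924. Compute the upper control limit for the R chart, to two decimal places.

R̄ = (23.9 + 19.9 + 12.4 + 14.2 + 31.3) / 5 = 101.7000 / 5 = 20.3400
UCL_R = D₄·R̄ = 1.924 × 20.3400 = 39.1342

39.13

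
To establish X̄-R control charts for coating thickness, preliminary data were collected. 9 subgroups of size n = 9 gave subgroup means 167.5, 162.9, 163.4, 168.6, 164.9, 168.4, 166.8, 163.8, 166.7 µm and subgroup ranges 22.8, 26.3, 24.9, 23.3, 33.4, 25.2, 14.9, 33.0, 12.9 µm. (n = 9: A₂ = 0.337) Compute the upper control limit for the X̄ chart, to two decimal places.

174.00

X̄̄ = (167.5 + 162.9 + 163.4 + 168.6 + 164.9 + 168.4 + 166.8 + 163.8 + 166.7) / 9 = 1493.0000 / 9 = 165.8889
R̄ = (22.8 + 26.3 + 24.9 + 23.3 + 33.4 + 25.2 + 14.9 + 33.0 + 12.9) / 9 = 216.7000 / 9 = 24.0778
UCL = X̄̄ + A₂·R̄ = 165.8889 + 0.337 × 24.0778 = 174.0031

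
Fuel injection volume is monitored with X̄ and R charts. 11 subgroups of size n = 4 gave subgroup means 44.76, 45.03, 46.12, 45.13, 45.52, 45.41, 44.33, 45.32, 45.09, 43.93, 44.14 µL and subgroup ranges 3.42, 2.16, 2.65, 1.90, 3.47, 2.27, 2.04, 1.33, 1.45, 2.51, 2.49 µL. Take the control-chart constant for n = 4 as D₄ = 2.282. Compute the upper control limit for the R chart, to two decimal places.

5.33

R̄ = (3.42 + 2.16 + 2.65 + 1.90 + 3.47 + 2.27 + 2.04 + 1.33 + 1.45 + 2.51 + 2.49) / 11 = 25.6900 / 11 = 2.3355
UCL_R = D₄·R̄ = 2.282 × 2.3355 = 5.3295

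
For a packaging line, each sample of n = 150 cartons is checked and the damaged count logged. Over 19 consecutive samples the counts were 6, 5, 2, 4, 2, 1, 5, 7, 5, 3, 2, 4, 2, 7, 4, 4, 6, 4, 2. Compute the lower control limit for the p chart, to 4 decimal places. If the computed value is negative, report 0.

p̄ = Σdᵢ / (k·n) = 75 / (19 × 150) = 0.02632
LCL = p̄ − 3·√(p̄(1−p̄)/n) = 0.02632 − 3 × 0.01307 = -0.01289 → 0 (negative, so LCL = 0)

0.0000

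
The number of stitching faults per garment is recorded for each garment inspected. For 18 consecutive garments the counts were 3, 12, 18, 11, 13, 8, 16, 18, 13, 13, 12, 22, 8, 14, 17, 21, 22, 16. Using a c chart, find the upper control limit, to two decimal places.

25.61

c̄ = (3 + 12 + 18 + 11 + 13 + 8 + 16 + 18 + 13 + 13 + 12 + 22 + 8 + 14 + 17 + 21 + 22 + 16) / 18 = 257 / 18 = 14.2778
UCL = c̄ + 3√c̄ = 14.2778 + 3 × √14.2778 = 14.2778 + 3 × 3.7786 = 25.6136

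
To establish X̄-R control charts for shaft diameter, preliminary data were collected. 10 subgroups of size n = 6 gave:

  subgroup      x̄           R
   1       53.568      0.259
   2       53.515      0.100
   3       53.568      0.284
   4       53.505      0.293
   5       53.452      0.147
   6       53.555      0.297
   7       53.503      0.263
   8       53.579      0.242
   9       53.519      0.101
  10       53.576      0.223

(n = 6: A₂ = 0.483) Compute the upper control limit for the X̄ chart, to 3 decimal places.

X̄̄ = (53.568 + 53.515 + 53.568 + 53.505 + 53.452 + 53.555 + 53.503 + 53.579 + 53.519 + 53.576) / 10 = 535.3400 / 10 = 53.5340
R̄ = (0.259 + 0.100 + 0.284 + 0.293 + 0.147 + 0.297 + 0.263 + 0.242 + 0.101 + 0.223) / 10 = 2.2090 / 10 = 0.2209
UCL = X̄̄ + A₂·R̄ = 53.5340 + 0.483 × 0.2209 = 53.6407

53.641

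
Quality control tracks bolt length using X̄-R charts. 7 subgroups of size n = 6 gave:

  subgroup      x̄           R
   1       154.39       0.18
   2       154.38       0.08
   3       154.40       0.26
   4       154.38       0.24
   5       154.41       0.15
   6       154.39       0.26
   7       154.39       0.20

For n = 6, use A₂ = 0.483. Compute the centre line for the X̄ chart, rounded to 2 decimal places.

154.39

X̄̄ = (154.39 + 154.38 + 154.40 + 154.38 + 154.41 + 154.39 + 154.39) / 7 = 1080.7400 / 7 = 154.3914
CL = X̄̄ = 154.3914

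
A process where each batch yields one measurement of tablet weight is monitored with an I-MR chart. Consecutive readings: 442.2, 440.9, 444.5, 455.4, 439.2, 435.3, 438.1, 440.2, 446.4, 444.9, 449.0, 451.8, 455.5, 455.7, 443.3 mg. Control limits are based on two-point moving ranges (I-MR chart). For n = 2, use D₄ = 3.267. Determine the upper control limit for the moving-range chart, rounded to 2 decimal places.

Moving ranges: 1.3, 3.6, 10.9, 16.2, 3.9, 2.8, 2.1, 6.2, 1.5, 4.1, 2.8, 3.7, 0.2, 12.4; M̄R̄ = 71.7000 / 14 = 5.1214
UCL_MR = D₄·M̄R̄ = 3.267 × 5.1214 = 16.7317

16.73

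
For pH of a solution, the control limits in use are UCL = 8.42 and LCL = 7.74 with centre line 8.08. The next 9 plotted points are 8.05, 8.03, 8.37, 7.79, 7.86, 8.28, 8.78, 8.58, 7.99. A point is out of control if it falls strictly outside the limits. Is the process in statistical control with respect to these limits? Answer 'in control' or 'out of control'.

Compare each point to [7.74, 8.42]: sample 7 = 8.78 > UCL; sample 8 = 8.58 > UCL.

out of control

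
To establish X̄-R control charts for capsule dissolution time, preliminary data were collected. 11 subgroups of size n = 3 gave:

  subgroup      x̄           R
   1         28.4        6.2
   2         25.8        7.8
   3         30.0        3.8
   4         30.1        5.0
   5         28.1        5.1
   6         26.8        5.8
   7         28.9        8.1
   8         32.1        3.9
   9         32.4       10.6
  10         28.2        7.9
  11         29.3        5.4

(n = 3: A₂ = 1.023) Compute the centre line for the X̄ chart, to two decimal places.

X̄̄ = (28.4 + 25.8 + 30.0 + 30.1 + 28.1 + 26.8 + 28.9 + 32.1 + 32.4 + 28.2 + 29.3) / 11 = 320.1000 / 11 = 29.1000
CL = X̄̄ = 29.1000

29.10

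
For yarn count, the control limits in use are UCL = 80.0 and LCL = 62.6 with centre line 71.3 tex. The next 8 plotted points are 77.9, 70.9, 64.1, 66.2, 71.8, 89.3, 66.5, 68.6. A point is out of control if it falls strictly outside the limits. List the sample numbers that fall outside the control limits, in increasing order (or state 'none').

Compare each point to [62.6, 80.0]: sample 6 = 89.3 > UCL.

6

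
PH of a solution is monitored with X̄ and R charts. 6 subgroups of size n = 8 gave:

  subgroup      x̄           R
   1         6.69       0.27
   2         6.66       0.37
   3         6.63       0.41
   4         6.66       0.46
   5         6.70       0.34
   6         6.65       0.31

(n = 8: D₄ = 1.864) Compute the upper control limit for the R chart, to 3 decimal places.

0.671

R̄ = (0.27 + 0.37 + 0.41 + 0.46 + 0.34 + 0.31) / 6 = 2.1600 / 6 = 0.3600
UCL_R = D₄·R̄ = 1.864 × 0.3600 = 0.6710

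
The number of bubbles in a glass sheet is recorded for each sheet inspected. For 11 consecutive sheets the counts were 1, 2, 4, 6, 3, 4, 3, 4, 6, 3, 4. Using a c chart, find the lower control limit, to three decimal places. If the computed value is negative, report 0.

0.000

c̄ = (1 + 2 + 4 + 6 + 3 + 4 + 3 + 4 + 6 + 3 + 4) / 11 = 40 / 11 = 3.6364
LCL = c̄ − 3√c̄ = 3.6364 − 3 × 1.9069 = -2.0844 → 0 (cannot be negative)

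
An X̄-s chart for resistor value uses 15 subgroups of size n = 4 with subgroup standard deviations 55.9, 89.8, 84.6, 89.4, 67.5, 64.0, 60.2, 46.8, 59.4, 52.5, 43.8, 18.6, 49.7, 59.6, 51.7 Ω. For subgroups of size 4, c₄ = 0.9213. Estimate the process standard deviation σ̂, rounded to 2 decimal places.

s̄ = (55.9 + 89.8 + 84.6 + 89.4 + 67.5 + 64.0 + 60.2 + 46.8 + 59.4 + 52.5 + 43.8 + 18.6 + 49.7 + 59.6 + 51.7) / 15 = 59.5667
σ̂ = s̄ / c₄ = 59.5667 / 0.9213 = 64.6550

64.66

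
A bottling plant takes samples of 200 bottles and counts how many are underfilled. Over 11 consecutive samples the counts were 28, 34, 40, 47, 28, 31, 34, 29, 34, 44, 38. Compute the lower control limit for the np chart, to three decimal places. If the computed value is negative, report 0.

p̄ = Σdᵢ / (k·n) = 387 / (11 × 200) = 0.17591
LCL = np̄ − 3·√(np̄(1−p̄)) = 35.1818 − 3 × 5.3845 = 19.0283

19.028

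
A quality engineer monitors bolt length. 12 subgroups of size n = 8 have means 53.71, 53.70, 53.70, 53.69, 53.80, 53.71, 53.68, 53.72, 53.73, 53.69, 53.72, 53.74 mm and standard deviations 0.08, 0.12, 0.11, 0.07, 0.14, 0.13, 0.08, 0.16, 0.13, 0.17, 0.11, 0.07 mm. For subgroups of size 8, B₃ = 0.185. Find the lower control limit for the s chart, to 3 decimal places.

s̄ = (0.08 + 0.12 + 0.11 + 0.07 + 0.14 + 0.13 + 0.08 + 0.16 + 0.13 + 0.17 + 0.11 + 0.07) / 12 = 0.1142
LCL_s = B₃·s̄ = 0.185 × 0.1142 = 0.0211

0.021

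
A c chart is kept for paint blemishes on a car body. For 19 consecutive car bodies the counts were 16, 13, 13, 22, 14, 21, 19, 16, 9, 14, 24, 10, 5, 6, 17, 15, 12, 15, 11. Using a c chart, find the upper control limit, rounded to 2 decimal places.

c̄ = (16 + 13 + 13 + 22 + 14 + 21 + 19 + 16 + 9 + 14 + 24 + 10 + 5 + 6 + 17 + 15 + 12 + 15 + 11) / 19 = 272 / 19 = 14.3158
UCL = c̄ + 3√c̄ = 14.3158 + 3 × √14.3158 = 14.3158 + 3 × 3.7836 = 25.6667

25.67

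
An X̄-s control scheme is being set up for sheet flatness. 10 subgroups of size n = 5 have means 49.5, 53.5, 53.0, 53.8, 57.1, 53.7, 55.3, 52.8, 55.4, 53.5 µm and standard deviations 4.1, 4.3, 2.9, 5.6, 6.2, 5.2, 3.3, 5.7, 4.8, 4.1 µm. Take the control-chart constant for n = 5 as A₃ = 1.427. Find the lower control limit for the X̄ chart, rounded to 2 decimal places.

X̄̄ = (49.5 + 53.5 + 53.0 + 53.8 + 57.1 + 53.7 + 55.3 + 52.8 + 55.4 + 53.5) / 10 = 53.7600
s̄ = (4.1 + 4.3 + 2.9 + 5.6 + 6.2 + 5.2 + 3.3 + 5.7 + 4.8 + 4.1) / 10 = 4.6200
LCL = X̄̄ − A₃·s̄ = 53.7600 − 1.427 × 4.6200 = 47.1673

47.17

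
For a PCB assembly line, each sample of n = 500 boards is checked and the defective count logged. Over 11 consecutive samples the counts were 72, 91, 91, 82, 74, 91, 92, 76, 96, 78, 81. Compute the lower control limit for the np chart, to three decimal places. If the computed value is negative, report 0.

58.920

p̄ = Σdᵢ / (k·n) = 924 / (11 × 500) = 0.16800
LCL = np̄ − 3·√(np̄(1−p̄)) = 84.0000 − 3 × 8.3599 = 58.9203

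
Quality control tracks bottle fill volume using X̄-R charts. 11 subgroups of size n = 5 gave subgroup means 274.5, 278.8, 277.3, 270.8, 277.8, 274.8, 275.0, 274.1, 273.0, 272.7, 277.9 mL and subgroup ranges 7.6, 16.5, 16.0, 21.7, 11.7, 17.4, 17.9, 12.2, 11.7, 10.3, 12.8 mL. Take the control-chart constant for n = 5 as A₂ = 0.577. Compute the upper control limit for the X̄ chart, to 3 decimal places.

283.327

X̄̄ = (274.5 + 278.8 + 277.3 + 270.8 + 277.8 + 274.8 + 275.0 + 274.1 + 273.0 + 272.7 + 277.9) / 11 = 3026.7000 / 11 = 275.1545
R̄ = (7.6 + 16.5 + 16.0 + 21.7 + 11.7 + 17.4 + 17.9 + 12.2 + 11.7 + 10.3 + 12.8) / 11 = 155.8000 / 11 = 14.1636
UCL = X̄̄ + A₂·R̄ = 275.1545 + 0.577 × 14.1636 = 283.3270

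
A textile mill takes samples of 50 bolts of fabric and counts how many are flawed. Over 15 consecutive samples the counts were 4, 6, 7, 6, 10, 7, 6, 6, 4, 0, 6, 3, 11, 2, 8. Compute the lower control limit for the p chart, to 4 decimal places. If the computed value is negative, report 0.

p̄ = Σdᵢ / (k·n) = 86 / (15 × 50) = 0.11467
LCL = p̄ − 3·√(p̄(1−p̄)/n) = 0.11467 − 3 × 0.04506 = -0.02051 → 0 (negative, so LCL = 0)

0.0000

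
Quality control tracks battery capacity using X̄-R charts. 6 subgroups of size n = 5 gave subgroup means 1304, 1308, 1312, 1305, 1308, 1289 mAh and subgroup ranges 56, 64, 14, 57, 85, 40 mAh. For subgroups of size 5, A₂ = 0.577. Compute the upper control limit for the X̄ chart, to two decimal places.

1334.72

X̄̄ = (1304 + 1308 + 1312 + 1305 + 1308 + 1289) / 6 = 7826.0000 / 6 = 1304.3333
R̄ = (56 + 64 + 14 + 57 + 85 + 40) / 6 = 316.0000 / 6 = 52.6667
UCL = X̄̄ + A₂·R̄ = 1304.3333 + 0.577 × 52.6667 = 1334.7220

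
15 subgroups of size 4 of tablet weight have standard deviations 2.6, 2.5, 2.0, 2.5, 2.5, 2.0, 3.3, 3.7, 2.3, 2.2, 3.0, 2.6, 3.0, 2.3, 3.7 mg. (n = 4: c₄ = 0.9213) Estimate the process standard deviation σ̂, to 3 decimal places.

2.909

s̄ = (2.6 + 2.5 + 2.0 + 2.5 + 2.5 + 2.0 + 3.3 + 3.7 + 2.3 + 2.2 + 3.0 + 2.6 + 3.0 + 2.3 + 3.7) / 15 = 2.6800
σ̂ = s̄ / c₄ = 2.6800 / 0.9213 = 2.9089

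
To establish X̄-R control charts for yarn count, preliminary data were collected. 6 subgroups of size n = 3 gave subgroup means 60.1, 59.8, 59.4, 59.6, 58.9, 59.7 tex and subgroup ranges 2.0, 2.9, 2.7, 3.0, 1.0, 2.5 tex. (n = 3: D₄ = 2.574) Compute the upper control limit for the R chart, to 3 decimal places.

R̄ = (2.0 + 2.9 + 2.7 + 3.0 + 1.0 + 2.5) / 6 = 14.1000 / 6 = 2.3500
UCL_R = D₄·R̄ = 2.574 × 2.3500 = 6.0489

6.049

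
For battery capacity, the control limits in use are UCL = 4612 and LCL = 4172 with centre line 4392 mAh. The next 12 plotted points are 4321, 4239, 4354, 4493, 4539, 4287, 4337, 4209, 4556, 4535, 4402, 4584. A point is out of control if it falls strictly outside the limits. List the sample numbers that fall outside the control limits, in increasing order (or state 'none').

All 12 points lie within [4172, 4612].

none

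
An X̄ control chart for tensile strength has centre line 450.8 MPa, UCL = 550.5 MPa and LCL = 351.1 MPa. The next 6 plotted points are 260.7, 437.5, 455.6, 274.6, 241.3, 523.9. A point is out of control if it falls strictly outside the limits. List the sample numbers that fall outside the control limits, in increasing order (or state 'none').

1, 4, 5

Compare each point to [351.1, 550.5]: sample 1 = 260.7 < LCL; sample 4 = 274.6 < LCL; sample 5 = 241.3 < LCL.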